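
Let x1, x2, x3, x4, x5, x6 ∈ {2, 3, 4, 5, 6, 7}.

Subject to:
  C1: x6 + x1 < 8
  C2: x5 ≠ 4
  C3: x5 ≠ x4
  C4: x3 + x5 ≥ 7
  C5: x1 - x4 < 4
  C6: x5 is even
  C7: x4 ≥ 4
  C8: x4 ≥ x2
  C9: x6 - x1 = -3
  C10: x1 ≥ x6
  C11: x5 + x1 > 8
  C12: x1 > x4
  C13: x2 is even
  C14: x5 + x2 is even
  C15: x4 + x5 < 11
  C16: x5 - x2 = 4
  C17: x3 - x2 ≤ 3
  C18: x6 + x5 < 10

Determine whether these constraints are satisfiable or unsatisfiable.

Satisfiable

Try x1 = 5, x2 = 2, x3 = 2, x4 = 4, x5 = 6, x6 = 2.
Check constraint 1: x6 + x1 = 7; constraint 4: x3 + x5 = 8; constraint 5: x1 - x4 = 1. The remaining constraints are straightforward to verify.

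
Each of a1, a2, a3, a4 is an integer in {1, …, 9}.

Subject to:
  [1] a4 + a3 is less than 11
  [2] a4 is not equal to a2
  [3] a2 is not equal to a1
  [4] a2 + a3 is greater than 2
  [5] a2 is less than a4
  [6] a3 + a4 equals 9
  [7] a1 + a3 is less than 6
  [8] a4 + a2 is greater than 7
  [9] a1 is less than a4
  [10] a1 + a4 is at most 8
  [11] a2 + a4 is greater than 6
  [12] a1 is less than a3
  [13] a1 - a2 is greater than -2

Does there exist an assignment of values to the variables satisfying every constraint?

Setting (a1, a2, a3, a4) = (1, 2, 2, 7) satisfies everything: constraint 1: a4 + a3 = 9; constraint 4: a2 + a3 = 4, and the others follow.

Satisfiable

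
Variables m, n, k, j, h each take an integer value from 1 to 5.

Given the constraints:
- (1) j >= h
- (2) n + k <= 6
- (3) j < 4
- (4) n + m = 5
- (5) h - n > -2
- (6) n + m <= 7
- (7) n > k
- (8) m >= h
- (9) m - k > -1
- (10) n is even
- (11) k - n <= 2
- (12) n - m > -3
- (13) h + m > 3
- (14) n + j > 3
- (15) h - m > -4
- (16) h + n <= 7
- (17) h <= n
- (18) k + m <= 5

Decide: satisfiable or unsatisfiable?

Satisfiable

Setting (m, n, k, j, h) = (3, 2, 1, 3, 2) satisfies everything: constraint 2: n + k = 3; constraint 4: n + m = 5; constraint 5: h - n = 0, and the others follow.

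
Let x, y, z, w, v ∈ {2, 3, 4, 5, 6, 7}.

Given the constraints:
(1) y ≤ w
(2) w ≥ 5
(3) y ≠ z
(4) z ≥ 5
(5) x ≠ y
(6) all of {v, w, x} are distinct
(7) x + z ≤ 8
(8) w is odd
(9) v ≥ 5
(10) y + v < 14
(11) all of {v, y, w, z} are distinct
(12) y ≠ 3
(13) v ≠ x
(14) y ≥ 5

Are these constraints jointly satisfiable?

Constraints 2, 4, 9, and 14 confine each of v, y, w, z to the 3 values {5, …, 7} (the domain already gives each ≤ 7).
Constraint 11 requires all 4 of them to be distinct, but only 3 values are available — impossible by the pigeonhole principle.

Unsatisfiable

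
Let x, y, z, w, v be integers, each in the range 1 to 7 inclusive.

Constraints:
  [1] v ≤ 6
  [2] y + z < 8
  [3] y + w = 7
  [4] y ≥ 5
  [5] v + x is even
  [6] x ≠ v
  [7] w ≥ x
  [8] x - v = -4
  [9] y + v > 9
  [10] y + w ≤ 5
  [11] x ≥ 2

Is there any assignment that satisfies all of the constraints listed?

From constraint 4: y ≥ 5. From constraints 7 and 11: w ≥ x ≥ 2. Hence y + w ≥ 7. But constraint 10 requires y + w ≤ 5, and 5 < 7. Contradiction.

Unsatisfiable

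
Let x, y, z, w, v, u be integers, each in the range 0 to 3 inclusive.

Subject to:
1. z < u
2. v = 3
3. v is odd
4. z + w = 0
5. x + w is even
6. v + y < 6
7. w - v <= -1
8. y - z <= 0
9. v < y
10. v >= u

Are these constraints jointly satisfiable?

Unsatisfiable

Constraints 1, 8, 9, and 10 give y ≤ z, z < u, u ≤ v, v < y. Chaining: y ≤ z < u ≤ v < y, which forces y < y — impossible.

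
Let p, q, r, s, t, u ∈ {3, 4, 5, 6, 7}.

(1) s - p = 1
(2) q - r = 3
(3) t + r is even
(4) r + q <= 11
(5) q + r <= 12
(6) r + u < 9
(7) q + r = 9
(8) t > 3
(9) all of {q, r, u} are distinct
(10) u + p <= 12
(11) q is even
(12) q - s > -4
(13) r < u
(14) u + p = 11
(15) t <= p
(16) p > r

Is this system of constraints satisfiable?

Satisfiable

Setting (p, q, r, s, t, u) = (6, 6, 3, 7, 5, 5) satisfies everything: constraint 1: s - p = 1; constraint 2: q - r = 3, and the others follow.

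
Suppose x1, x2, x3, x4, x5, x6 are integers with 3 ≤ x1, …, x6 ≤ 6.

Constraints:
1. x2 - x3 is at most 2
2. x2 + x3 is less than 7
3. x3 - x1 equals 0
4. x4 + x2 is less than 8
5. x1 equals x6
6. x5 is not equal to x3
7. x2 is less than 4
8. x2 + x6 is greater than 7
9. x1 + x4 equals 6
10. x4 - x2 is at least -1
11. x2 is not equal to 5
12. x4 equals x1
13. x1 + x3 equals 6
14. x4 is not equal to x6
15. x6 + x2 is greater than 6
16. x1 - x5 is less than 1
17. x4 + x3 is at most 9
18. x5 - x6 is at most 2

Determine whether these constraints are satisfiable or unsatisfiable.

Unsatisfiable

From constraints 5 and 12, x4 = x1 = x6, so x4 = x6. But constraint 14 says x4 ≠ x6. Contradiction.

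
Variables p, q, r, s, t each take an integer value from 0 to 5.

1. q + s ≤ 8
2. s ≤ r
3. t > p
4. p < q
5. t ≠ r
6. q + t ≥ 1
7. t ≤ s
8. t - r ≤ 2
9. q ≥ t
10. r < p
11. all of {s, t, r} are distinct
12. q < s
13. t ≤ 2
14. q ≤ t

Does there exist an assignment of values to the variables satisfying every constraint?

Unsatisfiable

Constraints 2, 3, 9, 10, and 12 give r < p, p < t, t ≤ q, q < s, s ≤ r. Chaining: r < p < t ≤ q < s ≤ r, which forces r < r — impossible.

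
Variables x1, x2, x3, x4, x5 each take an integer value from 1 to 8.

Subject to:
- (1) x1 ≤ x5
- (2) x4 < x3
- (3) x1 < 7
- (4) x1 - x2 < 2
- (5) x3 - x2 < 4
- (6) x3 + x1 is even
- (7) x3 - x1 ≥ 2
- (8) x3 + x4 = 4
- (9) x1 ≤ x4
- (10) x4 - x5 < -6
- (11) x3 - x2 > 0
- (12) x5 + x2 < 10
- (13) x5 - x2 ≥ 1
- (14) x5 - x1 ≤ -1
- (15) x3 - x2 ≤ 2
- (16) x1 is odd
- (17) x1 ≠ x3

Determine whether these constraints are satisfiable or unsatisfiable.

Unsatisfiable

Constraints 7, 13, 14, and 15 give x3 − x1 ≥ 2, x1 − x5 ≥ 1, x5 − x2 ≥ 1, x2 − x3 ≥ -2.
Adding all 4 inequalities: the left sides telescope to 0, and the right sides sum to 2 + 1 + 1 + (-2) = 2. So 0 ≥ 2, which is false.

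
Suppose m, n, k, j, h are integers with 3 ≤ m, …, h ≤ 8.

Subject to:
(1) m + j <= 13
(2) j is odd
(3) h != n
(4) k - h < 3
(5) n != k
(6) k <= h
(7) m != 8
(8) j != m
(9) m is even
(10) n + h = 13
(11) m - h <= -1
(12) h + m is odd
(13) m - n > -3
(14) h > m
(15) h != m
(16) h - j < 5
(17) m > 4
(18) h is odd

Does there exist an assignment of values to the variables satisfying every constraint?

Try m = 6, n = 6, k = 7, j = 5, h = 7.
Check constraint 1: m + j = 11; constraint 4: k - h = 0. The remaining constraints are straightforward to verify.

Satisfiable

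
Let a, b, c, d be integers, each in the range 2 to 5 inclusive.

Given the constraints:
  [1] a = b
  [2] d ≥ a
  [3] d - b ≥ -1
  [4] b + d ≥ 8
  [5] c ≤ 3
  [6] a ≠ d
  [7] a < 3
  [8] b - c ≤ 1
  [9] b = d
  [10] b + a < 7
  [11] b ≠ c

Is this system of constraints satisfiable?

From constraints 1 and 9, a = b = d, so a = d. But constraint 6 says a ≠ d. Contradiction.

Unsatisfiable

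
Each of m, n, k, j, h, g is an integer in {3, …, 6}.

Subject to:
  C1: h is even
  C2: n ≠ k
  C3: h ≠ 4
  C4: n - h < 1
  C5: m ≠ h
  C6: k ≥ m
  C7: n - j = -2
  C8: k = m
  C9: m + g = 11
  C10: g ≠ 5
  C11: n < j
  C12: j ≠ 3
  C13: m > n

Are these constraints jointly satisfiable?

Satisfiable

Try m = 5, n = 4, k = 5, j = 6, h = 6, g = 6.
Check constraint 4: n - h = -2; constraint 7: n - j = -2; constraint 9: m + g = 11. The remaining constraints are straightforward to verify.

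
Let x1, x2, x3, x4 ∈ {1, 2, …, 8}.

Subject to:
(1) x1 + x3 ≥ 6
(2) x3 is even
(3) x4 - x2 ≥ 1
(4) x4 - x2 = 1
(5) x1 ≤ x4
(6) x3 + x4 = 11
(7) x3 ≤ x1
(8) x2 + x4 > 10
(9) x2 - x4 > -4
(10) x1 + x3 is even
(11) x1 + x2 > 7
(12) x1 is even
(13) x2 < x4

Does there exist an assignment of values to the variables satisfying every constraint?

Satisfiable

Try x1 = 4, x2 = 6, x3 = 4, x4 = 7.
Check constraint 1: x1 + x3 = 8; constraint 3: x4 - x2 = 1. The remaining constraints are straightforward to verify.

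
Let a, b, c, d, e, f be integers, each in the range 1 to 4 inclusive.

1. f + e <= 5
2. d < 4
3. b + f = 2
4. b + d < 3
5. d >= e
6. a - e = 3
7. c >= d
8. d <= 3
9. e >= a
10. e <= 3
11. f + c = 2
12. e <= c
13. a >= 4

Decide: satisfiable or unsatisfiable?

Unsatisfiable

From constraints 9 and 13: e ≥ a and a ≥ 4, so e ≥ 4. From constraints 5 and 8: e ≤ d and d ≤ 3, so e ≤ 3. But 3 < 4, so no value of e works.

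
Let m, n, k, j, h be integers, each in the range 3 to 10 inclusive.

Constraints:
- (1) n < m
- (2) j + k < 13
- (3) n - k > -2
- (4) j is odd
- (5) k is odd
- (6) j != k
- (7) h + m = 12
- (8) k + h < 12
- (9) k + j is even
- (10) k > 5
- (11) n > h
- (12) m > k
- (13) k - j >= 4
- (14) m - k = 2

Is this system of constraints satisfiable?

The assignment m = 9, n = 6, k = 7, j = 3, h = 3 works:
  constraint 2 holds since j + k = 10.
  constraint 3 holds since n - k = -1.
  constraint 7 holds since h + m = 12.
The rest check out directly.

Satisfiable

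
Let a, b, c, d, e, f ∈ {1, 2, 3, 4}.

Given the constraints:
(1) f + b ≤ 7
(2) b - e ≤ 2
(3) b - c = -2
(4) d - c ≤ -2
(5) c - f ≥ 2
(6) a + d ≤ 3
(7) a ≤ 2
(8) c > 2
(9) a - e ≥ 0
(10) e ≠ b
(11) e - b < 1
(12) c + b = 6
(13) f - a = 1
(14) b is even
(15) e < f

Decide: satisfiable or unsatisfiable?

Take a = 1, b = 2, c = 4, d = 1, e = 1, f = 2. Then constraint 1: f + b = 4; constraint 2: b - e = 1, and every other listed constraint is also met.

Satisfiable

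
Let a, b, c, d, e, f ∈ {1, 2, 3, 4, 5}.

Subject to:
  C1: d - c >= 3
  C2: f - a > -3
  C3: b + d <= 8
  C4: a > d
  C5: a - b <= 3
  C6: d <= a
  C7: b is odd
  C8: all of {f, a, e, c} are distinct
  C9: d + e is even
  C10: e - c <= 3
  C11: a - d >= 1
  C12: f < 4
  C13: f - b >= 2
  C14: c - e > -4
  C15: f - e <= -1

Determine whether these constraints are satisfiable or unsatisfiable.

Unsatisfiable

Constraints 1, 5, 10, 11, 13, and 15 give a − d ≥ 1, d − c ≥ 3, c − e ≥ -3, e − f ≥ 1, f − b ≥ 2, b − a ≥ -3.
Adding all 6 inequalities: the left sides telescope to 0, and the right sides sum to 1 + 3 + (-3) + 1 + 2 + (-3) = 1. So 0 ≥ 1, which is false.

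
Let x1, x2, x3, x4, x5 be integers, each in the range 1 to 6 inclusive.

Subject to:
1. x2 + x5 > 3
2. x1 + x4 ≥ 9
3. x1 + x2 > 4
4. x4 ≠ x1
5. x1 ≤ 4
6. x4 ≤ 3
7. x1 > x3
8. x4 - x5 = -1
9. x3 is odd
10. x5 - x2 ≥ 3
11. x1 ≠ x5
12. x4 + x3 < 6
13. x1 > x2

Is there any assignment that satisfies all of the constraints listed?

From constraint 5: x1 ≤ 4. From constraint 6: x4 ≤ 3. Hence x1 + x4 ≤ 7. But constraint 2 requires x1 + x4 ≥ 9, and 9 > 7. Contradiction.

Unsatisfiable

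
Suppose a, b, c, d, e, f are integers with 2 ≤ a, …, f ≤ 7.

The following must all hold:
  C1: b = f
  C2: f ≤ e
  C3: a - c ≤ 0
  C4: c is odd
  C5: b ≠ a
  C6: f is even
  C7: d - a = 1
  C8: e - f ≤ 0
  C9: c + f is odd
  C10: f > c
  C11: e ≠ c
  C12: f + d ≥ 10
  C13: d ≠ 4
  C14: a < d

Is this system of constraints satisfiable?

Setting (a, b, c, d, e, f) = (5, 6, 5, 6, 6, 6) satisfies everything: constraint 3: a - c = 0; constraint 7: d - a = 1; constraint 8: e - f = 0, and the others follow.

Satisfiable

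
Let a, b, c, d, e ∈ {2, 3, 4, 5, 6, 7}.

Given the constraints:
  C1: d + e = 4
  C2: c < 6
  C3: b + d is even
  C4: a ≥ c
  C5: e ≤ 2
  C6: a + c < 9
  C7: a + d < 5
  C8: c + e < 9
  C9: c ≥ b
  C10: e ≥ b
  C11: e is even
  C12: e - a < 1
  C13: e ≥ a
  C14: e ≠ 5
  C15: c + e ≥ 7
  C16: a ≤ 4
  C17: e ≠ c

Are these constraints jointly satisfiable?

Unsatisfiable

From constraints 4 and 16: c ≤ a ≤ 4. From constraint 5: e ≤ 2. Hence c + e ≤ 6. But constraint 15 requires c + e ≥ 7, and 7 > 6. Contradiction.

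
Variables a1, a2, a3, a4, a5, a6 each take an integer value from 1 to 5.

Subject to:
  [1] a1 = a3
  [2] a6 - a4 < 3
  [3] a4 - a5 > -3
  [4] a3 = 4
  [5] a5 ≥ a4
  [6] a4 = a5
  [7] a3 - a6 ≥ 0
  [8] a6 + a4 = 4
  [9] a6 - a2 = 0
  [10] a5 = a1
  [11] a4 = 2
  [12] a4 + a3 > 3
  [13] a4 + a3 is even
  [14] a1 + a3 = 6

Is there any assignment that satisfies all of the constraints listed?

Constraint 11 fixes a4 = 2 and constraint 4 fixes a3 = 4. Constraints 1, 6, and 10 give a4 = a5 = a1 = a3, so a4 = a3. But 2 ≠ 4 — contradiction.

Unsatisfiable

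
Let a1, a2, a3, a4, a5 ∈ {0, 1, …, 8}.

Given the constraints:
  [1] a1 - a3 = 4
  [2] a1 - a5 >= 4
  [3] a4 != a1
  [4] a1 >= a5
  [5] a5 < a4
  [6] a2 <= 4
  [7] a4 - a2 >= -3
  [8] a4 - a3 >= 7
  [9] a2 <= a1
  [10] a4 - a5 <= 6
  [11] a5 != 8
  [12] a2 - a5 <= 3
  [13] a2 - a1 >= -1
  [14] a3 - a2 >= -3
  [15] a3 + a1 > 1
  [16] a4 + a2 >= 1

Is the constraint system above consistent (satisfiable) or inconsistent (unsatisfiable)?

Constraints 2, 8, 10, 13, and 14 give a1 − a5 ≥ 4, a5 − a4 ≥ -6, a4 − a3 ≥ 7, a3 − a2 ≥ -3, a2 − a1 ≥ -1.
Adding all 5 inequalities: the left sides telescope to 0, and the right sides sum to 4 + (-6) + 7 + (-3) + (-1) = 1. So 0 ≥ 1, which is false.

Unsatisfiable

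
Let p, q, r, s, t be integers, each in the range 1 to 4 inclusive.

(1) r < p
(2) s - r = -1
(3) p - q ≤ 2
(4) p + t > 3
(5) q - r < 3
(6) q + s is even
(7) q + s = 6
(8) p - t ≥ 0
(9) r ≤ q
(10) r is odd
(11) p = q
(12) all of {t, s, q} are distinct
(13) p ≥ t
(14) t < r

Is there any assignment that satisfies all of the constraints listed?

Satisfiable

The assignment p = 4, q = 4, r = 3, s = 2, t = 1 works:
  constraint 2 holds since s - r = -1.
  constraint 3 holds since p - q = 0.
The rest check out directly.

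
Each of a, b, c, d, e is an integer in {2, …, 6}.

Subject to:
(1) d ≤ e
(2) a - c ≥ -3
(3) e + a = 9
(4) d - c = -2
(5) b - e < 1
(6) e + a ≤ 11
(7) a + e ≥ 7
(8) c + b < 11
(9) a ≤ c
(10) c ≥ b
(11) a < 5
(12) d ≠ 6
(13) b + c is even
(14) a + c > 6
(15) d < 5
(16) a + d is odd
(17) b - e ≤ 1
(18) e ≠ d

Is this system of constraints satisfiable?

Try a = 4, b = 5, c = 5, d = 3, e = 5.
Check constraint 2: a - c = -1; constraint 3: e + a = 9; constraint 4: d - c = -2. The remaining constraints are straightforward to verify.

Satisfiable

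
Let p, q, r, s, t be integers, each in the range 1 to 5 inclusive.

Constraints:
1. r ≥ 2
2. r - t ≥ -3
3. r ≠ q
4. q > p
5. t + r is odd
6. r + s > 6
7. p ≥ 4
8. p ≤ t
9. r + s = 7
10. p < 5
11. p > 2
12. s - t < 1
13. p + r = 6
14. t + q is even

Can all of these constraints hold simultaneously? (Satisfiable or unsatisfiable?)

Try p = 4, q = 5, r = 2, s = 5, t = 5.
Check constraint 2: r - t = -3; constraint 6: r + s = 7; constraint 9: r + s = 7. The remaining constraints are straightforward to verify.

Satisfiable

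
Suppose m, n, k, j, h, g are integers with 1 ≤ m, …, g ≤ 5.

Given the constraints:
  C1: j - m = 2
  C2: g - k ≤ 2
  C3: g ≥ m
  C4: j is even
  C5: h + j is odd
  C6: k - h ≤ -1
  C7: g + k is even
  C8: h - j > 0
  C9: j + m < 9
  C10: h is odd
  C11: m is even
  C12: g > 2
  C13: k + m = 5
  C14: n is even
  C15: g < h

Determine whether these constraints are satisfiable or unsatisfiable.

Satisfiable

Take m = 2, n = 4, k = 3, j = 4, h = 5, g = 3. Then constraint 1: j - m = 2; constraint 2: g - k = 0, and every other listed constraint is also met.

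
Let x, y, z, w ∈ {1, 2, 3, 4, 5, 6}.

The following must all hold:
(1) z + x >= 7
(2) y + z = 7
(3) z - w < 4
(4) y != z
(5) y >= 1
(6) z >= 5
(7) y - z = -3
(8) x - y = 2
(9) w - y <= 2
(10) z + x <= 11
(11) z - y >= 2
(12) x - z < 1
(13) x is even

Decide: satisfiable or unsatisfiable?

Setting (x, y, z, w) = (4, 2, 5, 2) satisfies everything: constraint 1: z + x = 9; constraint 2: y + z = 7; constraint 3: z - w = 3, and the others follow.

Satisfiable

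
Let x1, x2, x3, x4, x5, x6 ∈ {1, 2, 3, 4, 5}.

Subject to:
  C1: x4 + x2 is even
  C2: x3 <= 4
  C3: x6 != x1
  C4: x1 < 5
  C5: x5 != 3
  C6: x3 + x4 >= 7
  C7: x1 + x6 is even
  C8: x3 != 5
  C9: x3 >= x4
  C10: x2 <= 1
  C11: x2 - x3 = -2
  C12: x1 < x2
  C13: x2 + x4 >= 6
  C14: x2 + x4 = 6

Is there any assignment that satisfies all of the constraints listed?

From constraint 10: x2 ≤ 1. From constraints 2 and 9: x4 ≤ x3 ≤ 4. Hence x2 + x4 ≤ 5. But constraint 13 requires x2 + x4 ≥ 6, and 6 > 5. Contradiction.

Unsatisfiable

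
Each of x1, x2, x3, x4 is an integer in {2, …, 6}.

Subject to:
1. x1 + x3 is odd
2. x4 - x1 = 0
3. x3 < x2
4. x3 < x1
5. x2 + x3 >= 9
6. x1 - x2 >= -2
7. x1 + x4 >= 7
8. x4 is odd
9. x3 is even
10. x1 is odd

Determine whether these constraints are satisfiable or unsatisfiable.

Take x1 = 5, x2 = 6, x3 = 4, x4 = 5. Then constraint 2: x4 - x1 = 0; constraint 5: x2 + x3 = 10; constraint 6: x1 - x2 = -1, and every other listed constraint is also met.

Satisfiable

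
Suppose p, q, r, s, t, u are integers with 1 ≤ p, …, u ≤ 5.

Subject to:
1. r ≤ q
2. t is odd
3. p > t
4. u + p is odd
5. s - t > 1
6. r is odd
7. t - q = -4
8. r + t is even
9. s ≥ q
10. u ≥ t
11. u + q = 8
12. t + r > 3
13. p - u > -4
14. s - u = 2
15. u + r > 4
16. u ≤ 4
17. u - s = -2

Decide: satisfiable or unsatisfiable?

Satisfiable

One satisfying assignment is p = 2, q = 5, r = 3, s = 5, t = 1, u = 3.
For the less obvious constraints — constraint 5: s - t = 4; constraint 7: t - q = -4; constraint 11: u + q = 8 — and the others hold by inspection.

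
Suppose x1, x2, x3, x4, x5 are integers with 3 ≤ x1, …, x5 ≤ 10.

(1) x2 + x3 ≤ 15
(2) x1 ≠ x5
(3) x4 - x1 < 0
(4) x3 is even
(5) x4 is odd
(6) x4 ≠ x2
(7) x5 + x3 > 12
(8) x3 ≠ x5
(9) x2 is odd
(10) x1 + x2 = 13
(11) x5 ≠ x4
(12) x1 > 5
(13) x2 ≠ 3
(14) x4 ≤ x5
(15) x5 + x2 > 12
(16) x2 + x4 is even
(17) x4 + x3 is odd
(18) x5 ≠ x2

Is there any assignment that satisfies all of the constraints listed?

Take x1 = 6, x2 = 7, x3 = 6, x4 = 5, x5 = 8. Then constraint 1: x2 + x3 = 13; constraint 3: x4 - x1 = -1, and every other listed constraint is also met.

Satisfiable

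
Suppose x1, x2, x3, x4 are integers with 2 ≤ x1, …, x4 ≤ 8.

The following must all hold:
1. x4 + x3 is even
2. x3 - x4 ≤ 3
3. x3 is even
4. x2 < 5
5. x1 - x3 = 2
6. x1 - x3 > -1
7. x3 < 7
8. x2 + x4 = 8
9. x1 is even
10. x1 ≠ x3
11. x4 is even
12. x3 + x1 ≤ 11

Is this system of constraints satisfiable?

The assignment x1 = 6, x2 = 4, x3 = 4, x4 = 4 works:
  constraint 2 holds since x3 - x4 = 0.
  constraint 5 holds since x1 - x3 = 2.
  constraint 6 holds since x1 - x3 = 2.
The rest check out directly.

Satisfiable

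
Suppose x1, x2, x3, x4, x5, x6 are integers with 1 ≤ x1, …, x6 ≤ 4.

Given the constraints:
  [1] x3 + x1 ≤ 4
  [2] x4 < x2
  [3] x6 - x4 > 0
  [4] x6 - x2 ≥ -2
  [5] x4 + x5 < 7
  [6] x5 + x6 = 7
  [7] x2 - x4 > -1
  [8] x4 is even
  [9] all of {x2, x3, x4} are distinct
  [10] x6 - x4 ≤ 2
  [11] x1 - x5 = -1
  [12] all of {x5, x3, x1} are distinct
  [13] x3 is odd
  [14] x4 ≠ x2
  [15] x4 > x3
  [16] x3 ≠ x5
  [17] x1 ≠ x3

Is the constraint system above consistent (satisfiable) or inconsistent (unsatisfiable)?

The assignment x1 = 3, x2 = 4, x3 = 1, x4 = 2, x5 = 4, x6 = 3 works:
  constraint 1 holds since x3 + x1 = 4.
  constraint 3 holds since x6 - x4 = 1.
The rest check out directly.

Satisfiable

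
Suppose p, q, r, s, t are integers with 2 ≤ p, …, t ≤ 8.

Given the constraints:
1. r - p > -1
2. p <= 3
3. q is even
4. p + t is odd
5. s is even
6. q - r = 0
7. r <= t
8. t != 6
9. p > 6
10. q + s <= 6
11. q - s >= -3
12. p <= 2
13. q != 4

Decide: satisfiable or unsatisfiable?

Unsatisfiable

From constraint 9: p ≥ 7. From constraint 2: p ≤ 3. But 3 < 7, so no value of p works.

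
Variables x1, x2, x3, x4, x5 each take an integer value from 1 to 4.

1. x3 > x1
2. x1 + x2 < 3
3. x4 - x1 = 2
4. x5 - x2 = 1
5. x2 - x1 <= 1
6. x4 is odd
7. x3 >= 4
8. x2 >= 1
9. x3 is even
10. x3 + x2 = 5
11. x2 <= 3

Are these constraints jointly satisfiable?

Satisfiable

One satisfying assignment is x1 = 1, x2 = 1, x3 = 4, x4 = 3, x5 = 2.
For the less obvious constraints — constraint 2: x1 + x2 = 2; constraint 3: x4 - x1 = 2 — and the others hold by inspection.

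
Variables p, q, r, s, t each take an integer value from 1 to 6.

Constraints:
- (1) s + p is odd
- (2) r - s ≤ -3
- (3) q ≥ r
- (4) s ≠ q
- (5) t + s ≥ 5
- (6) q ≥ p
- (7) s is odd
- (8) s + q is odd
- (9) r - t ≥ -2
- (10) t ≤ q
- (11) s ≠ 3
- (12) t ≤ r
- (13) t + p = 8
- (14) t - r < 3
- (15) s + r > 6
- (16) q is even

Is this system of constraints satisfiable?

Satisfiable

Try p = 6, q = 6, r = 2, s = 5, t = 2.
Check constraint 2: r - s = -3; constraint 5: t + s = 7; constraint 9: r - t = 0. The remaining constraints are straightforward to verify.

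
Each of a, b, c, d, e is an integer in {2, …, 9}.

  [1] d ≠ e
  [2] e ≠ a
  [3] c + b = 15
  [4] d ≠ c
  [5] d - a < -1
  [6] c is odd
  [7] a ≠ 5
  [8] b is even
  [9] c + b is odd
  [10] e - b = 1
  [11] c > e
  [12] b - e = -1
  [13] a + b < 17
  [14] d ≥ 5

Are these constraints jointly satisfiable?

Setting (a, b, c, d, e) = (9, 6, 9, 6, 7) satisfies everything: constraint 3: c + b = 15; constraint 5: d - a = -3; constraint 10: e - b = 1, and the others follow.

Satisfiable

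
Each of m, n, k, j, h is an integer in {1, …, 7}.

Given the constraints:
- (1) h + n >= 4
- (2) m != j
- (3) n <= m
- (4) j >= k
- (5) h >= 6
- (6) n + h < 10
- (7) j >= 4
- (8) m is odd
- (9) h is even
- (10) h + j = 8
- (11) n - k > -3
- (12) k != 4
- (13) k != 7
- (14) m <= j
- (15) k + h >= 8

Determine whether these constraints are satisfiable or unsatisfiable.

Unsatisfiable

From constraint 5: h ≥ 6. From constraint 7: j ≥ 4. Hence h + j ≥ 10. But constraint 10 requires h + j = 8, and 8 < 10. Contradiction.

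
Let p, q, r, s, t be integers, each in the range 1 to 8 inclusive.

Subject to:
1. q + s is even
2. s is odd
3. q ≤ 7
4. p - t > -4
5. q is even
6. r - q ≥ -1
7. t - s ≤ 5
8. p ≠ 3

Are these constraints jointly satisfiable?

Constraint 5 makes q even and constraint 2 makes s odd, so q + s must be odd. Constraint 1 says q + s is even — contradiction.

Unsatisfiable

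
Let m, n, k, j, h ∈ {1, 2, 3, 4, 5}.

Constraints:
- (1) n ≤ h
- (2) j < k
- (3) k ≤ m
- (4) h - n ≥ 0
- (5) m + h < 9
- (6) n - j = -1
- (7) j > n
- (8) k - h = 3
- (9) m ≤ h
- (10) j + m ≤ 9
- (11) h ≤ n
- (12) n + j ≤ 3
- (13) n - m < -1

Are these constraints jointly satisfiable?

Unsatisfiable

Constraints 2, 3, 7, 9, and 11 give h ≤ n, n < j, j < k, k ≤ m, m ≤ h. Chaining: h ≤ n < j < k ≤ m ≤ h, which forces h < h — impossible.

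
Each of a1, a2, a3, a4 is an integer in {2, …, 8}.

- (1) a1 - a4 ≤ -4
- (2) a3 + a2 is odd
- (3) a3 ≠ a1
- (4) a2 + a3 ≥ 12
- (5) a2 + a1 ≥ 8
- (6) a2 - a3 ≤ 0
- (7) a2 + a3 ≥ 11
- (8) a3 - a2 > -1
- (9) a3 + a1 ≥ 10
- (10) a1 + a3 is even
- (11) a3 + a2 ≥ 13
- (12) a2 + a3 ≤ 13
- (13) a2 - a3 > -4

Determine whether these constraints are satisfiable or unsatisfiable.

Setting (a1, a2, a3, a4) = (3, 6, 7, 8) satisfies everything: constraint 1: a1 - a4 = -5; constraint 4: a2 + a3 = 13, and the others follow.

Satisfiable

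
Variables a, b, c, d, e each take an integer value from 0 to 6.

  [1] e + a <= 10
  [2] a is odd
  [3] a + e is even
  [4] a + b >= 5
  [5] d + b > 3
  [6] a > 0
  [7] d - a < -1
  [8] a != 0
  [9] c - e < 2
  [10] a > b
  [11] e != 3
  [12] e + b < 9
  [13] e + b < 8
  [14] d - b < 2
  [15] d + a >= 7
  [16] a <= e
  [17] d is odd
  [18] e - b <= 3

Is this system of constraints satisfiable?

Satisfiable

Try a = 5, b = 2, c = 5, d = 3, e = 5.
Check constraint 1: e + a = 10; constraint 4: a + b = 7. The remaining constraints are straightforward to verify.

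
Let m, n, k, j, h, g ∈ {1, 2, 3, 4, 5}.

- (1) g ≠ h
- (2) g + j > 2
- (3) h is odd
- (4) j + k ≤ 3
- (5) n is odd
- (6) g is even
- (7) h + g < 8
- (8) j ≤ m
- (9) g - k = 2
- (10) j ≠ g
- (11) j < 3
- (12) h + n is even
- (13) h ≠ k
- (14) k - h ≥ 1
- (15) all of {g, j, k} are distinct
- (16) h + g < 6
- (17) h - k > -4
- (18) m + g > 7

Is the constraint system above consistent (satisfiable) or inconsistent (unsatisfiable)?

Try m = 5, n = 1, k = 2, j = 1, h = 1, g = 4.
Check constraint 2: g + j = 5; constraint 4: j + k = 3; constraint 7: h + g = 5. The remaining constraints are straightforward to verify.

Satisfiable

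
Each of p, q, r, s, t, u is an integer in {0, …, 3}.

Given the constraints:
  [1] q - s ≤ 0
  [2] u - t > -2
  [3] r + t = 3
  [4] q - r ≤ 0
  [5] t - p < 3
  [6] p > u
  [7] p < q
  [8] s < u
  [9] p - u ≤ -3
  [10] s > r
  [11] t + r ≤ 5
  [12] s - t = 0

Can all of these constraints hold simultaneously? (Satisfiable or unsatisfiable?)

Constraints 4, 6, 7, 8, and 10 give p < q, q ≤ r, r < s, s < u, u < p. Chaining: p < q ≤ r < s < u < p, which forces p < p — impossible.

Unsatisfiable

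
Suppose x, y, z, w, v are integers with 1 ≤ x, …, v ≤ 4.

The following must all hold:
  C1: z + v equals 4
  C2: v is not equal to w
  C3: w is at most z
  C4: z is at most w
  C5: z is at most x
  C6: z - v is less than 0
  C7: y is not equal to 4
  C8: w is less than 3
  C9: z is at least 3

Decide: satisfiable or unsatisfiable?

Unsatisfiable

From constraints 4 and 9: w ≥ z and z ≥ 3, so w ≥ 3. From constraint 8: w ≤ 2. But 2 < 3, so no value of w works.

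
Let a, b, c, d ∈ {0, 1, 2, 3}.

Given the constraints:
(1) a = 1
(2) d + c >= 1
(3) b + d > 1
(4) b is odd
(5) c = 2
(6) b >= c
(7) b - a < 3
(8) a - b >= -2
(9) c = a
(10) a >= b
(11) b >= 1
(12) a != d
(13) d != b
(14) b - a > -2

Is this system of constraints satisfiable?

Constraint 5 fixes c = 2 and constraint 1 fixes a = 1, but constraint 9 requires c = a. Since 2 ≠ 1, contradiction.

Unsatisfiable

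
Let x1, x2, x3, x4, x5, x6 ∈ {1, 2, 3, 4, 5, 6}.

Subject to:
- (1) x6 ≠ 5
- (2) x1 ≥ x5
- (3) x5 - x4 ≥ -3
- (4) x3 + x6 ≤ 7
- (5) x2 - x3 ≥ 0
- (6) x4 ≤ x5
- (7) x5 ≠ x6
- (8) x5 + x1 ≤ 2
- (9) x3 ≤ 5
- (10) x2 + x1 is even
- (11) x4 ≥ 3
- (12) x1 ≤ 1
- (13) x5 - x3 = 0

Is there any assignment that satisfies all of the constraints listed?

Unsatisfiable

From constraints 6 and 11: x5 ≥ x4 and x4 ≥ 3, so x5 ≥ 3. From constraints 2 and 12: x5 ≤ x1 and x1 ≤ 1, so x5 ≤ 1. But 1 < 3, so no value of x5 works.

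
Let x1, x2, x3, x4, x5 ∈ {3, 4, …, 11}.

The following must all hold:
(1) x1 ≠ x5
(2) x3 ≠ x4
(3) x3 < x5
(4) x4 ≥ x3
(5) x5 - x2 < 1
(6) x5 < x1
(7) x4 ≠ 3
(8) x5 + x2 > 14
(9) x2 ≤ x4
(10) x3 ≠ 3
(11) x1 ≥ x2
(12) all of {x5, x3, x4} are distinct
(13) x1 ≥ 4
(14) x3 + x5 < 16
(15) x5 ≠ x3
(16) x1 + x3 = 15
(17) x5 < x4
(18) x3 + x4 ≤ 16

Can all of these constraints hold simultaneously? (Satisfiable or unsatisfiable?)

Satisfiable

Setting (x1, x2, x3, x4, x5) = (9, 8, 6, 10, 7) satisfies everything: constraint 5: x5 - x2 = -1; constraint 8: x5 + x2 = 15; constraint 14: x3 + x5 = 13, and the others follow.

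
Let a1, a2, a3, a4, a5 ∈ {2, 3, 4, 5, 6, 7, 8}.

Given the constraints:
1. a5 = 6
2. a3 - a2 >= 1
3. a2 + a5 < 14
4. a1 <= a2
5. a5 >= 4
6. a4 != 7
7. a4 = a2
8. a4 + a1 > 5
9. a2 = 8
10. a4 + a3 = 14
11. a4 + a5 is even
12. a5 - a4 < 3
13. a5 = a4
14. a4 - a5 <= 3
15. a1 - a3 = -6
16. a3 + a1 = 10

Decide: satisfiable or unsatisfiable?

Constraint 1 fixes a5 = 6 and constraint 9 fixes a2 = 8. Constraints 7 and 13 give a5 = a4 = a2, so a5 = a2. But 6 ≠ 8 — contradiction.

Unsatisfiable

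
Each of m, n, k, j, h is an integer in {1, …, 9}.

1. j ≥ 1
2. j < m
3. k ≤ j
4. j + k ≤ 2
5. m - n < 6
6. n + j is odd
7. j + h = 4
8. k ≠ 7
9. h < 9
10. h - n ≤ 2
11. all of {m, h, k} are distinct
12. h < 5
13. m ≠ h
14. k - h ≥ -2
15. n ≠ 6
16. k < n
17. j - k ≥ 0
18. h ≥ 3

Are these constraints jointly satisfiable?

Satisfiable

One satisfying assignment is m = 6, n = 2, k = 1, j = 1, h = 3.
For the less obvious constraints — constraint 4: j + k = 2; constraint 5: m - n = 4 — and the others hold by inspection.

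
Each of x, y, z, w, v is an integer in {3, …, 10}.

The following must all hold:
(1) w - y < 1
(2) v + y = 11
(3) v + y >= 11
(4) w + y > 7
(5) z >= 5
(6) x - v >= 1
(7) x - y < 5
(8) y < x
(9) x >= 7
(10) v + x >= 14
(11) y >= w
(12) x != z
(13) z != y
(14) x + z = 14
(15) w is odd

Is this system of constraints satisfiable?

Satisfiable

Try x = 8, y = 5, z = 6, w = 5, v = 6.
Check constraint 1: w - y = 0; constraint 2: v + y = 11; constraint 3: v + y = 11. The remaining constraints are straightforward to verify.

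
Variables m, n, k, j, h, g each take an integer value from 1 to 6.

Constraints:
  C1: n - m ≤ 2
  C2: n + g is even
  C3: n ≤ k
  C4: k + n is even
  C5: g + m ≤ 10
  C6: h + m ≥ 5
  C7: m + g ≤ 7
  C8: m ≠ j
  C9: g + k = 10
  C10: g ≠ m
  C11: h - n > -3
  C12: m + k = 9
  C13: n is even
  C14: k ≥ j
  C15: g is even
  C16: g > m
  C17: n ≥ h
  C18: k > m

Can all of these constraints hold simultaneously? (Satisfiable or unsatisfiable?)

Take m = 3, n = 4, k = 6, j = 4, h = 4, g = 4. Then constraint 1: n - m = 1; constraint 5: g + m = 7; constraint 6: h + m = 7, and every other listed constraint is also met.

Satisfiable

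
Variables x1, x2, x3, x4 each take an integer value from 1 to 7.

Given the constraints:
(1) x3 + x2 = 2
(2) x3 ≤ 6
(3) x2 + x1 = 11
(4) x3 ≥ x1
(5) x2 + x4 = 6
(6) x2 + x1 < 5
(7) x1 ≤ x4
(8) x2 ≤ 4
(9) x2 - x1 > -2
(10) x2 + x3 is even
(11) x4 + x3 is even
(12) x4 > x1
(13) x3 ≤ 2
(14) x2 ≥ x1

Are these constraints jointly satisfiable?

From constraint 8: x2 ≤ 4. From constraints 2 and 4: x1 ≤ x3 ≤ 6. Hence x2 + x1 ≤ 10. But constraint 3 requires x2 + x1 = 11, and 11 > 10. Contradiction.

Unsatisfiable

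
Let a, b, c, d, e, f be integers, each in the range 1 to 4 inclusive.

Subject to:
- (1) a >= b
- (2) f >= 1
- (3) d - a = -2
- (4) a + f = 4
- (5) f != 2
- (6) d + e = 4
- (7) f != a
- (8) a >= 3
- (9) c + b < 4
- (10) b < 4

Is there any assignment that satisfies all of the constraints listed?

The assignment a = 3, b = 1, c = 1, d = 1, e = 3, f = 1 works:
  constraint 3 holds since d - a = -2.
  constraint 4 holds since a + f = 4.
The rest check out directly.

Satisfiable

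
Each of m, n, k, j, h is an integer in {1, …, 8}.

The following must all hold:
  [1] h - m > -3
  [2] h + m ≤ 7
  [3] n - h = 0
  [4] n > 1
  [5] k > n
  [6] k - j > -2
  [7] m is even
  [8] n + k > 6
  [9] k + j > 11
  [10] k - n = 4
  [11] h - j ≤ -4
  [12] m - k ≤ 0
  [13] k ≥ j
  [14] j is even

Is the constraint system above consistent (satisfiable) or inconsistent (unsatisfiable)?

Setting (m, n, k, j, h) = (4, 2, 6, 6, 2) satisfies everything: constraint 1: h - m = -2; constraint 2: h + m = 6, and the others follow.

Satisfiable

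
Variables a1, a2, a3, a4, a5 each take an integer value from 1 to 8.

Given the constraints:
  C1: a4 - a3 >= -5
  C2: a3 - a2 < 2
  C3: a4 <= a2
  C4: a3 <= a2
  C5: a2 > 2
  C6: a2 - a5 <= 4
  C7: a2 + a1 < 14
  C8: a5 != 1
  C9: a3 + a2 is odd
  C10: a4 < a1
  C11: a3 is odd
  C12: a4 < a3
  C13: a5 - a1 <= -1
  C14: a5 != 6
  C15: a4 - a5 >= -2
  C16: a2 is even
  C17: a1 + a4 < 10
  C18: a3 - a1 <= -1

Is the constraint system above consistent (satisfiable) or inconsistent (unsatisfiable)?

Satisfiable

Take a1 = 6, a2 = 6, a3 = 5, a4 = 1, a5 = 3. Then constraint 1: a4 - a3 = -4; constraint 2: a3 - a2 = -1; constraint 6: a2 - a5 = 3, and every other listed constraint is also met.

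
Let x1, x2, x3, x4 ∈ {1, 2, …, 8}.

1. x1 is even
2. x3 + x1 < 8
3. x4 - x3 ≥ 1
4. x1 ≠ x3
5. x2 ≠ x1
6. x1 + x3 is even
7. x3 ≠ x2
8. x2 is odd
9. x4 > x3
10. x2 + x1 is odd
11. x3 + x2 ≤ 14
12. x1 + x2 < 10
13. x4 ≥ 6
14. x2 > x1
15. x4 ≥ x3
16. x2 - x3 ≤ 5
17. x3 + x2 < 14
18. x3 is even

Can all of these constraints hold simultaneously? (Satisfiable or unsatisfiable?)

Satisfiable

One satisfying assignment is x1 = 2, x2 = 7, x3 = 4, x4 = 8.
For the less obvious constraints — constraint 2: x3 + x1 = 6; constraint 3: x4 - x3 = 4; constraint 11: x3 + x2 = 11 — and the others hold by inspection.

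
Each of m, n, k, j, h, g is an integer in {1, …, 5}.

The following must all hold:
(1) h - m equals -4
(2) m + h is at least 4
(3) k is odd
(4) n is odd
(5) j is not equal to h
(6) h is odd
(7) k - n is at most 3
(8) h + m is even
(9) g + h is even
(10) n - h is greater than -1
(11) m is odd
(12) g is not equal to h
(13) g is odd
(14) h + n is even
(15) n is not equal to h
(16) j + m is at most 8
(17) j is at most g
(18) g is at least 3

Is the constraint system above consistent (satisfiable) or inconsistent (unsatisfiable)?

Try m = 5, n = 3, k = 3, j = 3, h = 1, g = 5.
Check constraint 1: h - m = -4; constraint 2: m + h = 6. The remaining constraints are straightforward to verify.

Satisfiable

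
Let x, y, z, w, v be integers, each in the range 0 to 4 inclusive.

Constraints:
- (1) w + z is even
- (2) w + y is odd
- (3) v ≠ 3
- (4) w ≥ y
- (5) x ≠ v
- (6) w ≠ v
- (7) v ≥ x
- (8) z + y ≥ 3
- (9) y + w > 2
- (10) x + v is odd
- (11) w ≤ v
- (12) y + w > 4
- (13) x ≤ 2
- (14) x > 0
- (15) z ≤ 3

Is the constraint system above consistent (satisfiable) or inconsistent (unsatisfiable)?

Setting (x, y, z, w, v) = (1, 2, 1, 3, 4) satisfies everything: constraint 8: z + y = 3; constraint 9: y + w = 5; constraint 12: y + w = 5, and the others follow.

Satisfiable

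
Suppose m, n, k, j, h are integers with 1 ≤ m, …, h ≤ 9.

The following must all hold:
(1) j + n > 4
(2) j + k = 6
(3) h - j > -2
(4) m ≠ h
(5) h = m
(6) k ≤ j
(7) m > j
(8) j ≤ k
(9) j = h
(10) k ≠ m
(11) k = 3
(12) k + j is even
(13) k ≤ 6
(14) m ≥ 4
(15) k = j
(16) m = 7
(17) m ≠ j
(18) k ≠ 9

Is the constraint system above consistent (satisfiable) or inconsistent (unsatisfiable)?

Unsatisfiable

Constraint 11 fixes k = 3 and constraint 16 fixes m = 7. Constraints 5, 9, and 15 give k = j = h = m, so k = m. But 3 ≠ 7 — contradiction.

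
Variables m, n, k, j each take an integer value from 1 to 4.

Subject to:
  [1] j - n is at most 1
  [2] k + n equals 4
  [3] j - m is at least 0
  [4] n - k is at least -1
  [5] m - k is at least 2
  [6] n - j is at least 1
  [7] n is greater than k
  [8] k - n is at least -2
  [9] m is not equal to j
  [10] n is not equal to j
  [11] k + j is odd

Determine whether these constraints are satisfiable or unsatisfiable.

Unsatisfiable

Constraints 3, 5, 6, and 8 give j − m ≥ 0, m − k ≥ 2, k − n ≥ -2, n − j ≥ 1.
Adding all 4 inequalities: the left sides telescope to 0, and the right sides sum to 0 + 2 + (-2) + 1 = 1. So 0 ≥ 1, which is false.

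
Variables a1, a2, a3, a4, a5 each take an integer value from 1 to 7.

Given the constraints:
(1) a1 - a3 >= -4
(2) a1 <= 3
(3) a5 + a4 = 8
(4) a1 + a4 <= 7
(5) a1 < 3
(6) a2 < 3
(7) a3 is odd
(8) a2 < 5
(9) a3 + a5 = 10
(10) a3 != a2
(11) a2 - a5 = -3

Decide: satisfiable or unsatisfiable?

Satisfiable

Setting (a1, a2, a3, a4, a5) = (1, 2, 5, 3, 5) satisfies everything: constraint 1: a1 - a3 = -4; constraint 3: a5 + a4 = 8, and the others follow.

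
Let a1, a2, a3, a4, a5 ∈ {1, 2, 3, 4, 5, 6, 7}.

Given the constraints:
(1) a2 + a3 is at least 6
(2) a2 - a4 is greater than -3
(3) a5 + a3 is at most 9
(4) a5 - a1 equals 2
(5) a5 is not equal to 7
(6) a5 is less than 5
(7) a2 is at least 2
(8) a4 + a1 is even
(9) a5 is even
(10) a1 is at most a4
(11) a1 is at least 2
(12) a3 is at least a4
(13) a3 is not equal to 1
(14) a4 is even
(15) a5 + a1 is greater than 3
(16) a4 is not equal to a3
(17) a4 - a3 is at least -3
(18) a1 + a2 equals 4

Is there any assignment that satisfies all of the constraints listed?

Satisfiable

Take a1 = 2, a2 = 2, a3 = 5, a4 = 2, a5 = 4. Then constraint 1: a2 + a3 = 7; constraint 2: a2 - a4 = 0, and every other listed constraint is also met.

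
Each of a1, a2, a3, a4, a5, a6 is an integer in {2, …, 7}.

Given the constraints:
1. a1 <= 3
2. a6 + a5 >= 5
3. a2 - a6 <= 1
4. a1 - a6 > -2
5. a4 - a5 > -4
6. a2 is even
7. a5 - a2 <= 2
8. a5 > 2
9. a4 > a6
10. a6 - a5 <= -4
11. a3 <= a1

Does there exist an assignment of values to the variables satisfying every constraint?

Unsatisfiable

Constraints 3, 7, and 10 give a2 − a5 ≥ -2, a5 − a6 ≥ 4, a6 − a2 ≥ -1.
Adding all 3 inequalities: the left sides telescope to 0, and the right sides sum to (-2) + 4 + (-1) = 1. So 0 ≥ 1, which is false.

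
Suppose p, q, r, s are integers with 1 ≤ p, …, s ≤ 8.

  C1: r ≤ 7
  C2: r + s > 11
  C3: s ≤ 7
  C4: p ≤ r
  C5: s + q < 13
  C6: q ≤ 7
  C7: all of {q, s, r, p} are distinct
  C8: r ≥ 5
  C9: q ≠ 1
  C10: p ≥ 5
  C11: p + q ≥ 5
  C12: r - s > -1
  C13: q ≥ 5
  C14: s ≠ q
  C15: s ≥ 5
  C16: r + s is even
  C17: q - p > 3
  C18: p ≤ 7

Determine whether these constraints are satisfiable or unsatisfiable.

Unsatisfiable

Constraints 1, 3, 6, 8, 10, 13, 15, and 18 confine each of q, s, r, p to the 3 values {5, …, 7}.
Constraint 7 requires all 4 of them to be distinct, but only 3 values are available — impossible by the pigeonhole principle.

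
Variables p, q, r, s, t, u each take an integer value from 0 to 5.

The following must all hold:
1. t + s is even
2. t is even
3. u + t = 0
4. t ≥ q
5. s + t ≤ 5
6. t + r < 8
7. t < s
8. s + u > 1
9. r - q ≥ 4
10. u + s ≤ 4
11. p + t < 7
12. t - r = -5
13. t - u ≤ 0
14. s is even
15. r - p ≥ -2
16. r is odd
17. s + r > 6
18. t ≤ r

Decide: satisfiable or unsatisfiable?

Setting (p, q, r, s, t, u) = (4, 0, 5, 4, 0, 0) satisfies everything: constraint 3: u + t = 0; constraint 5: s + t = 4, and the others follow.

Satisfiable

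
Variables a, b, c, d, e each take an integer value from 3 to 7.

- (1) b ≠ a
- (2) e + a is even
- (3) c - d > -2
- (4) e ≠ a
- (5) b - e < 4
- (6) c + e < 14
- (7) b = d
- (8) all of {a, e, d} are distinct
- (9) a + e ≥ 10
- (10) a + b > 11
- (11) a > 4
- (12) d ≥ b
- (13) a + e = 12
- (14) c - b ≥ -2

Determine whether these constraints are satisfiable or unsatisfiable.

Setting (a, b, c, d, e) = (7, 6, 6, 6, 5) satisfies everything: constraint 3: c - d = 0; constraint 5: b - e = 1, and the others follow.

Satisfiable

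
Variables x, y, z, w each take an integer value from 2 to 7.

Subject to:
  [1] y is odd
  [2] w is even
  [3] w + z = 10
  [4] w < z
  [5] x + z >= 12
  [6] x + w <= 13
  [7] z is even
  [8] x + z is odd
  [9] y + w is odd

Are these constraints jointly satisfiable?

Satisfiable

Try x = 7, y = 7, z = 6, w = 4.
Check constraint 3: w + z = 10; constraint 5: x + z = 13. The remaining constraints are straightforward to verify.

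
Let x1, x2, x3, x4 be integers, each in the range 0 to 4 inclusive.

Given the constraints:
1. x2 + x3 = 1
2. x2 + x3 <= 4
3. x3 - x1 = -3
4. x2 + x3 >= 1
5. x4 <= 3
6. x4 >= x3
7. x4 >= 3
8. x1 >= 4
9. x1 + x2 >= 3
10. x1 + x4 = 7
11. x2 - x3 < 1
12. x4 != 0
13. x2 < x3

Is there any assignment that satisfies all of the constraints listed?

Satisfiable

Take x1 = 4, x2 = 0, x3 = 1, x4 = 3. Then constraint 1: x2 + x3 = 1; constraint 2: x2 + x3 = 1; constraint 3: x3 - x1 = -3, and every other listed constraint is also met.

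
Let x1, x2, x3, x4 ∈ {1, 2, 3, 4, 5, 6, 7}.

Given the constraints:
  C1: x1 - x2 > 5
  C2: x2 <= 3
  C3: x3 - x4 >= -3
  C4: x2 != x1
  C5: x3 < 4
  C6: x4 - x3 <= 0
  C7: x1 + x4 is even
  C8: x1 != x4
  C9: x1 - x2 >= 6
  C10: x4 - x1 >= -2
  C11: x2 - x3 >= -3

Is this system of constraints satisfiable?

Constraints 6, 9, 10, and 11 give x2 − x3 ≥ -3, x3 − x4 ≥ 0, x4 − x1 ≥ -2, x1 − x2 ≥ 6.
Adding all 4 inequalities: the left sides telescope to 0, and the right sides sum to (-3) + 0 + (-2) + 6 = 1. So 0 ≥ 1, which is false.

Unsatisfiable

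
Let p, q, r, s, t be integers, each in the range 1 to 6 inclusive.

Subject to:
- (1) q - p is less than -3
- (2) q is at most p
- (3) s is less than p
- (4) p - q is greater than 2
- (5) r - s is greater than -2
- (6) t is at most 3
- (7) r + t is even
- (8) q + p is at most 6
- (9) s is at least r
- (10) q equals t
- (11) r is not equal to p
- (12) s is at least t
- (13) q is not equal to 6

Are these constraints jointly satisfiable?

The assignment p = 5, q = 1, r = 1, s = 2, t = 1 works:
  constraint 1 holds since q - p = -4.
  constraint 4 holds since p - q = 4.
  constraint 5 holds since r - s = -1.
The rest check out directly.

Satisfiable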